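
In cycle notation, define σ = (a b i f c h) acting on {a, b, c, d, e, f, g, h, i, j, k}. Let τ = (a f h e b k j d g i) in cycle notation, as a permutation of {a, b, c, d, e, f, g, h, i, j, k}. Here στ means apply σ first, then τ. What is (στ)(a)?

First apply σ: σ(a) = b, then τ(b) = k. Thus (στ)(a) = k.

k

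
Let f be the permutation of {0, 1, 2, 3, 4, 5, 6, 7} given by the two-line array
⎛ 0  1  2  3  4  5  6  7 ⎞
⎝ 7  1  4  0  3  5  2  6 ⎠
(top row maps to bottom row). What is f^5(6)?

7

Tracing 6 → 2 → … returns to 6 after 6 steps, so 6 lies in a 6-cycle (0 7 6 2 4 3).
Stepping 5 places around the cycle: 6 → 2 → 4 → 3 → 0 → 7.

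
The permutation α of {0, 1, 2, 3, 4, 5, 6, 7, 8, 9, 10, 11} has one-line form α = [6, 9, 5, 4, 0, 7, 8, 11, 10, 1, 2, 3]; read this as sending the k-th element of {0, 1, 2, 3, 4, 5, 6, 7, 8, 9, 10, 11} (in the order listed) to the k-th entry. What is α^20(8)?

8

Tracing 8 → 10 → … returns to 8 after 10 steps, so 8 lies in a 10-cycle (0 6 8 10 2 5 7 11 3 4).
Since the cycle has length 10, α^20 acts on it the same as α^0 (20 mod 10 = 0).
So α^20(8) = 8.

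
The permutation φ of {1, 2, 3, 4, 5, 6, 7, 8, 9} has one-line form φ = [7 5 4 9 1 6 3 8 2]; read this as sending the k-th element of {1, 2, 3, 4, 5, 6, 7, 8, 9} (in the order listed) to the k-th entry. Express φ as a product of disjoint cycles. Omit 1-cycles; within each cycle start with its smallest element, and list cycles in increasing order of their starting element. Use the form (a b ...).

Iterating φ from 1 gives 1 → 7 → 3 → 4 → 9 → 2 → 5 → 1; that is the 7-cycle (1 7 3 4 9 2 5).
Continuing from each remaining unvisited element yields (1 7 3 4 9 2 5).

(1 7 3 4 9 2 5)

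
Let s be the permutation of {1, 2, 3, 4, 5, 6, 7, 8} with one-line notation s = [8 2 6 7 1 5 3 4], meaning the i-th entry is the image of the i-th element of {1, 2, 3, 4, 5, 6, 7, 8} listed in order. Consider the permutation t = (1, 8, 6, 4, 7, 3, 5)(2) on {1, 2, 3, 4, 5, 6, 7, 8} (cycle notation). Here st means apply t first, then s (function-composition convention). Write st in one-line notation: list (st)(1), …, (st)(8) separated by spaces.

Chase each element through t then s: 1 → 8 → 4; 2 → 2 → 2; 3 → 5 → 1; 4 → 7 → 3; 5 → 1 → 8; 6 → 4 → 7; 7 → 3 → 6; 8 → 6 → 5.
So st in one-line form is 4 2 1 3 8 7 6 5.

4 2 1 3 8 7 6 5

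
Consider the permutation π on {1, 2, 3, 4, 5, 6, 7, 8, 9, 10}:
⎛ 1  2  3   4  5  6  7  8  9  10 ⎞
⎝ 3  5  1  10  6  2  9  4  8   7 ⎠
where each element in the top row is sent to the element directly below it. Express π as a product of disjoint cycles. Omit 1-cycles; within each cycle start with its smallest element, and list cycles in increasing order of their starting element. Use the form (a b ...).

Start at 1 and follow images: 1 → 3 → 1, giving the cycle (1 3).
Repeating from the next unused element and collecting all non-trivial cycles gives (1 3)(2 5 6)(4 10 7 9 8).

(1 3)(2 5 6)(4 10 7 9 8)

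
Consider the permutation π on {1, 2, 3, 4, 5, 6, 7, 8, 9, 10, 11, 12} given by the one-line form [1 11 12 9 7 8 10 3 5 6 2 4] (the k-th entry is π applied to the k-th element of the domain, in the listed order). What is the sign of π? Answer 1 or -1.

In disjoint-cycle form the cycle lengths are 9, 2, 1.
A cycle of length ℓ contributes ℓ−1 transpositions, so π is a product of 8 + 1 = 9 transpositions — odd.

-1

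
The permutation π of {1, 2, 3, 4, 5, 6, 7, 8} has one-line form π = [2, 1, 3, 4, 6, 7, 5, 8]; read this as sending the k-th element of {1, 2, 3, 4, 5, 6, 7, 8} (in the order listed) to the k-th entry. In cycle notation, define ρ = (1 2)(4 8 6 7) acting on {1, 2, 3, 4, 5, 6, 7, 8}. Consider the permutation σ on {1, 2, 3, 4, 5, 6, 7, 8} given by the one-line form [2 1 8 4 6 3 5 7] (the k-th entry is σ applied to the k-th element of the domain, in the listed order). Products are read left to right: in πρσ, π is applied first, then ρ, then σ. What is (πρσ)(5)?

5

Chase 5: π(5) = 6; ρ(6) = 7; σ(7) = 5. Hence (πρσ)(5) = 5.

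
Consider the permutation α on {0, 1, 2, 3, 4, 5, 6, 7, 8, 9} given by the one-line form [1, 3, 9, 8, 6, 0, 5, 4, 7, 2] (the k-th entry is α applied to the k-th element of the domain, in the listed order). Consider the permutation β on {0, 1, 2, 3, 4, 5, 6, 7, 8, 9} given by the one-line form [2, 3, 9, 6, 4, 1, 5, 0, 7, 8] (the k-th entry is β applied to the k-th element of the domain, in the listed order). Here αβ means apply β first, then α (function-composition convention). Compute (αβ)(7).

1

(αβ)(7) = α(β(7)). β(7) = 0, then α(0) = 1. So (αβ)(7) = 1.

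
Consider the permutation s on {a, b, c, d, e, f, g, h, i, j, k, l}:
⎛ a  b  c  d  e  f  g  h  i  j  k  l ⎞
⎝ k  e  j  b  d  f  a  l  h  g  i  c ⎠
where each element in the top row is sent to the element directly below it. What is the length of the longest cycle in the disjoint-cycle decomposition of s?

8

Decomposing into disjoint cycles gives (a k i h l c j g)(b e d); the longest has length 8.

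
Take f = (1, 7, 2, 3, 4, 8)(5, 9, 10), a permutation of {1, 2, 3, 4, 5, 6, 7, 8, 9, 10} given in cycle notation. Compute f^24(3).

3 lies in the 6-cycle (1, 7, 2, 3, 4, 8).
Powers repeat with period 6 on this cycle, and 24 mod 6 = 0, so f^24(3) = f^0(3).
So f^24(3) = 3.

3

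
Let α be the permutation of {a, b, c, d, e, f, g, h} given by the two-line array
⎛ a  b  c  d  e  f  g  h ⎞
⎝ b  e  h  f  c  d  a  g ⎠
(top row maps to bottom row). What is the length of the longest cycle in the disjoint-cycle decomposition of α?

Decomposing into disjoint cycles gives (a, b, e, c, h, g)(d, f); the longest has length 6.

6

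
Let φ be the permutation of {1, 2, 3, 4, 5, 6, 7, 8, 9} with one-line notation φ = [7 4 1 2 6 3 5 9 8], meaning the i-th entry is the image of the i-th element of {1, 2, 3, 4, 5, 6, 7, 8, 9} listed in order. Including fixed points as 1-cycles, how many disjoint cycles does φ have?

The cycle decomposition is (1 7 5 6 3)(2 4)(8 9), which has 3 cycles (counting 1-cycles).

3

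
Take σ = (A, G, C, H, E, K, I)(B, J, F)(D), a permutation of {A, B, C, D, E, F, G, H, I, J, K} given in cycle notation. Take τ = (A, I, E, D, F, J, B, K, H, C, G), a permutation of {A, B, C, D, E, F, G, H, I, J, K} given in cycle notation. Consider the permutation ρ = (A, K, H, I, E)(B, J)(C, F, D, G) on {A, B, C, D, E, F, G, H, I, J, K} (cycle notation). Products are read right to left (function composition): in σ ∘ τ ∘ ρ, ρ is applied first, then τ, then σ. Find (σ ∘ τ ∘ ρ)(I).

D

Chase I: ρ(I) = E; τ(E) = D; σ(D) = D. Hence (σ ∘ τ ∘ ρ)(I) = D.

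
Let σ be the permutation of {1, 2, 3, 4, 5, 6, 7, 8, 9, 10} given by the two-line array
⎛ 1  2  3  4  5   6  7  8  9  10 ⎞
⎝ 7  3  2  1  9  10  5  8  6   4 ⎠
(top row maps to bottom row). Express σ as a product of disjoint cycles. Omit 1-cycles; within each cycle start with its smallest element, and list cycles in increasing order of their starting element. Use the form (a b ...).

(1 7 5 9 6 10 4)(2 3)

Start at 1 and follow images: 1 → 7 → 5 → 9 → 6 → 10 → 4 → 1, giving the cycle (1 7 5 9 6 10 4).
Continuing from each remaining unvisited element yields (1 7 5 9 6 10 4)(2 3).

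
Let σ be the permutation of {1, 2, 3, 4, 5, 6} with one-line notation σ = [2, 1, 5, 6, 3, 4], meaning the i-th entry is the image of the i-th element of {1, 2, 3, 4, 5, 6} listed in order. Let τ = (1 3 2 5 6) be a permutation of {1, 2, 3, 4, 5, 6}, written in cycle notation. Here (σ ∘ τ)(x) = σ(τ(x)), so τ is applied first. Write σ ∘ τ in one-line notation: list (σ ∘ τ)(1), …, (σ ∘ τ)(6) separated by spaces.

Chase each element through τ then σ: 1 → 3 → 5; 2 → 5 → 3; 3 → 2 → 1; 4 → 4 → 6; 5 → 6 → 4; 6 → 1 → 2.
So σ ∘ τ in one-line form is 5 3 1 6 4 2.

5 3 1 6 4 2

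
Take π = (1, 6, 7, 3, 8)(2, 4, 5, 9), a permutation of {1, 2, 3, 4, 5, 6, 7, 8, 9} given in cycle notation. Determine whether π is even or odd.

odd

The cycle lengths are 5, 4.
A cycle of length ℓ contributes ℓ−1 transpositions, so π is a product of 4 + 3 = 7 transpositions — odd.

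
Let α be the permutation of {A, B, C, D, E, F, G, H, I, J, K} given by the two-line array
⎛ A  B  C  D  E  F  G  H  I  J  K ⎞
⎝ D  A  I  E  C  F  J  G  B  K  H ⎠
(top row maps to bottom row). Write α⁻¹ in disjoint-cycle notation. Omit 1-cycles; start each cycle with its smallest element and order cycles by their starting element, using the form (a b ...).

(A B I C E D)(G H K J)

The cycle decomposition of α is (A D E C I B)(G J K H).
Reversing each cycle (and rotating so the smallest element leads) gives α⁻¹ = (A B I C E D)(G H K J).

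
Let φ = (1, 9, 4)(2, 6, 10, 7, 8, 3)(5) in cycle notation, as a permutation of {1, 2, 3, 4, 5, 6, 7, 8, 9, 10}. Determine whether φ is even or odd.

The cycle lengths are 6, 3, 1.
A cycle is odd iff its length is even; φ has 1 even-length cycle, so sgn(φ) = (−1)^1 and φ is odd.

odd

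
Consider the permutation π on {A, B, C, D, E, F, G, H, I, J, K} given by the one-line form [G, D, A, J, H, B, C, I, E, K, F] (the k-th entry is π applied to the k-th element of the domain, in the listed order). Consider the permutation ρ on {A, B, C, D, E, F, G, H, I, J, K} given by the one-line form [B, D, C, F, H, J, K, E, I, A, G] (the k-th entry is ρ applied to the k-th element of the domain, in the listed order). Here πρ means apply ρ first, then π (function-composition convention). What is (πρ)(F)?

K

First apply ρ: ρ(F) = J, then π(J) = K. Thus (πρ)(F) = K.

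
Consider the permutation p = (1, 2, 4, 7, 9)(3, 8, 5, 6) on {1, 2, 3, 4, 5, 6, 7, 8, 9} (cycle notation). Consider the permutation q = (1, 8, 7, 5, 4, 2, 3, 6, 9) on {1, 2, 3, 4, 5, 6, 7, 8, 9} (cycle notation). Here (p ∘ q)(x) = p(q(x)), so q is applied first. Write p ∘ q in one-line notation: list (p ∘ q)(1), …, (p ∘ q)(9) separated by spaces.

5 8 3 4 7 1 6 9 2

Chase each element through q then p: 1 → 8 → 5; 2 → 3 → 8; 3 → 6 → 3; 4 → 2 → 4; 5 → 4 → 7; 6 → 9 → 1; 7 → 5 → 6; 8 → 7 → 9; 9 → 1 → 2.
So p ∘ q in one-line form is 5 8 3 4 7 1 6 9 2.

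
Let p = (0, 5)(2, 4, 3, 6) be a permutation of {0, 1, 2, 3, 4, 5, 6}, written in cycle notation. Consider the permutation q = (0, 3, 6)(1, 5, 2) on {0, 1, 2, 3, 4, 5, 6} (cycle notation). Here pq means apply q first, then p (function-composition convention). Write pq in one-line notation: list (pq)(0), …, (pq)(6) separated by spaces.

(pq)(x) = p(q(x)). Computing each image: p(q(0)) = p(3) = 6, p(q(1)) = p(5) = 0, p(q(2)) = p(1) = 1, p(q(3)) = p(6) = 2, p(q(4)) = p(4) = 3, p(q(5)) = p(2) = 4, p(q(6)) = p(0) = 5.
Hence pq = [6 0 1 2 3 4 5].

6 0 1 2 3 4 5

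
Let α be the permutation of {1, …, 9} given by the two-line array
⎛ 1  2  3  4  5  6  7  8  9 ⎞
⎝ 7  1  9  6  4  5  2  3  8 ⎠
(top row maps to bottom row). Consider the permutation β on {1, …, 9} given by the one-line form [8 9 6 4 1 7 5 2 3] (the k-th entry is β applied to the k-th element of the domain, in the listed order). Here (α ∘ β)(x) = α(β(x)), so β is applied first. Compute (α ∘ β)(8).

(α ∘ β)(8) = α(β(8)). β(8) = 2, then α(2) = 1. So (α ∘ β)(8) = 1.

1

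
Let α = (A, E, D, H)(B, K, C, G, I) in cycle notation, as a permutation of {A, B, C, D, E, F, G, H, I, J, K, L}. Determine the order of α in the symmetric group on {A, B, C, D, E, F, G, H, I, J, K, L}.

The disjoint cycles have lengths 5, 4, 1, 1, 1.
The order is lcm(5, 4) = 20.

20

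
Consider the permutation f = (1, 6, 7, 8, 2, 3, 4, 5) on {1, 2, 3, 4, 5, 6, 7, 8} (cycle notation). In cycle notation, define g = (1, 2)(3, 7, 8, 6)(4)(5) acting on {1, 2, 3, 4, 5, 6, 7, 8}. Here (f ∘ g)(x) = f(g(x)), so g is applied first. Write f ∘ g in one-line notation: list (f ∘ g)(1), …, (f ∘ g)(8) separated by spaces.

Chase each element through g then f: 1 → 2 → 3; 2 → 1 → 6; 3 → 7 → 8; 4 → 4 → 5; 5 → 5 → 1; 6 → 3 → 4; 7 → 8 → 2; 8 → 6 → 7.
So f ∘ g in one-line form is 3 6 8 5 1 4 2 7.

3 6 8 5 1 4 2 7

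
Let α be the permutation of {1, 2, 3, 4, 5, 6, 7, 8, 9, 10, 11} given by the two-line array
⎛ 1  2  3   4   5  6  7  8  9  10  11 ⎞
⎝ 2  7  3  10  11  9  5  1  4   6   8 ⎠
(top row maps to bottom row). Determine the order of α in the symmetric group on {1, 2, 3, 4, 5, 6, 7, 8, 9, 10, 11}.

12

Decomposing into disjoint cycles gives cycle lengths 6, 4, 1.
Since disjoint cycles commute, ord(α) = lcm(6, 4) = 12.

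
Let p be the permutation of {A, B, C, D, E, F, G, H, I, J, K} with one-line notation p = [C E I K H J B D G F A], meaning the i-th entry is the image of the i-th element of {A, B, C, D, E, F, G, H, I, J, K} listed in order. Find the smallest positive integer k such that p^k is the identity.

Decomposing into disjoint cycles gives cycle lengths 9, 2.
Since disjoint cycles commute, ord(p) = lcm(9, 2) = 18.

18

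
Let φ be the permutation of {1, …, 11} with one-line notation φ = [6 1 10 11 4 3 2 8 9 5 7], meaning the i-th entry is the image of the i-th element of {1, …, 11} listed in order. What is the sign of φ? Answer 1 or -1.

1

In disjoint-cycle form the cycle lengths are 9, 1, 1.
A cycle is odd iff its length is even; φ has 0 even-length cycles, so sgn(φ) = (−1)^0 and φ is even.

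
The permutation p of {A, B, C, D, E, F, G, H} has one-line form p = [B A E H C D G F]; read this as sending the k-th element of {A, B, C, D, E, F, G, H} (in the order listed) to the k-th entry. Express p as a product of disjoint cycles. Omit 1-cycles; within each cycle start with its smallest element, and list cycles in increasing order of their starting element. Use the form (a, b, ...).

(A, B)(C, E)(D, H, F)

Iterating p from A gives A → B → A; that is the 2-cycle (A, B).
Repeating from the next unused element and collecting all non-trivial cycles gives (A, B)(C, E)(D, H, F).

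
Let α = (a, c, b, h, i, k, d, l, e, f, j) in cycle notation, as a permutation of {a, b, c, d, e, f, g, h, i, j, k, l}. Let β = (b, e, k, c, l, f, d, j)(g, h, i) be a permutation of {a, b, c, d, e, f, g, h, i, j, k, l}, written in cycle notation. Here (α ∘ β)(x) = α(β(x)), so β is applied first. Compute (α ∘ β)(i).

(α ∘ β)(i) = α(β(i)). β(i) = g, then α(g) = g. So (α ∘ β)(i) = g.

g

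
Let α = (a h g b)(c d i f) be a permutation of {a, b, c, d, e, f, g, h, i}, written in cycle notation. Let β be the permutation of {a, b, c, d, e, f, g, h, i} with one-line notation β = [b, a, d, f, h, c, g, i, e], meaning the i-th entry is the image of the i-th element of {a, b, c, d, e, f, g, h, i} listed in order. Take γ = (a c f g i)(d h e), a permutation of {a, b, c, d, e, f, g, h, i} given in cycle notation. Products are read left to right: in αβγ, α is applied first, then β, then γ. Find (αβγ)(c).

Chase c: α(c) = d; β(d) = f; γ(f) = g. Hence (αβγ)(c) = g.

g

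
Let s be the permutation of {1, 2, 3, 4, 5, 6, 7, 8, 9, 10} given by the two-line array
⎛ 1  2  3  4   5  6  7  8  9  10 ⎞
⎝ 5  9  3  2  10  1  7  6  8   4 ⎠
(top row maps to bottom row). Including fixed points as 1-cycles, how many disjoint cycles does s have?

3

The cycle decomposition is (1, 5, 10, 4, 2, 9, 8, 6)(3)(7), which has 3 cycles (counting 1-cycles).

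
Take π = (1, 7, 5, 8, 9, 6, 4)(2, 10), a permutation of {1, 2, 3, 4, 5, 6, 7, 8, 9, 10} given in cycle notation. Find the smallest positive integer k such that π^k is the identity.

The disjoint cycles have lengths 7, 2, 1.
The order is lcm(7, 2) = 14.

14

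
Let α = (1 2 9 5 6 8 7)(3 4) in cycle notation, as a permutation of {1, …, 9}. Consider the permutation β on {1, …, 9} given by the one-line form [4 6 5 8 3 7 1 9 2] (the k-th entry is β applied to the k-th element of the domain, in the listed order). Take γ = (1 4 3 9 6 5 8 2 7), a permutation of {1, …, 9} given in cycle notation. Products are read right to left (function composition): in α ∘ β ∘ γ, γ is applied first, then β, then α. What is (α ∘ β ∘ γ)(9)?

Apply the permutations in order: γ(9) = 6, then β(6) = 7, then α(7) = 1. So (α ∘ β ∘ γ)(9) = 1.

1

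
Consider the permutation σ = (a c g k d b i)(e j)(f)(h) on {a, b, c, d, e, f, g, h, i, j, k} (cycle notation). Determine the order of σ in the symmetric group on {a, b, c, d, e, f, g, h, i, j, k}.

The disjoint cycles have lengths 7, 2, 1, 1.
The order is lcm(7, 2) = 14.

14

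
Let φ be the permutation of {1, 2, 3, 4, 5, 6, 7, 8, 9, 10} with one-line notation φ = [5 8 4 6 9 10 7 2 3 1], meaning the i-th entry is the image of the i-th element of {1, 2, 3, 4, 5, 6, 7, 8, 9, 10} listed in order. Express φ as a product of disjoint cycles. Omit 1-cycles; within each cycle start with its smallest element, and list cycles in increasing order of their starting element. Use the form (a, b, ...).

(1, 5, 9, 3, 4, 6, 10)(2, 8)

Start at 1 and follow images: 1 → 5 → 9 → 3 → 4 → 6 → 10 → 1, giving the cycle (1, 5, 9, 3, 4, 6, 10).
Continuing from each remaining unvisited element yields (1, 5, 9, 3, 4, 6, 10)(2, 8).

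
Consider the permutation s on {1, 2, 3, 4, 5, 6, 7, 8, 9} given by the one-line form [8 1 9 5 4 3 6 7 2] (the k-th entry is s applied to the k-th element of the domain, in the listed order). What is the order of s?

Decomposing into disjoint cycles gives cycle lengths 7, 2.
The order of s is the least common multiple of its cycle lengths: lcm(7, 2) = 14.

14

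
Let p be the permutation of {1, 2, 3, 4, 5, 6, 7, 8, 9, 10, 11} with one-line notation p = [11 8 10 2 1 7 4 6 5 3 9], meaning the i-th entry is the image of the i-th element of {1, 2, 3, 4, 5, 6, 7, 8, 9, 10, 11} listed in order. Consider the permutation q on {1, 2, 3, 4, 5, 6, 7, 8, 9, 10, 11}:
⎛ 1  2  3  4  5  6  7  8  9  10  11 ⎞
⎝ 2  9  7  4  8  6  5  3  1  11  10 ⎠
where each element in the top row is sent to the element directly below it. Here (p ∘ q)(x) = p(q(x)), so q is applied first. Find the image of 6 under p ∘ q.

7

(p ∘ q)(6) = p(q(6)). q(6) = 6, then p(6) = 7. So (p ∘ q)(6) = 7.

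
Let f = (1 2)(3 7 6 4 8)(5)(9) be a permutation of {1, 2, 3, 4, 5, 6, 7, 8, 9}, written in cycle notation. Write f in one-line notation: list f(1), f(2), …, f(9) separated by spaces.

2 1 7 8 5 4 6 3 9

Reading each image from the cycles: 1→2, 2→1, 3→7, 4→8, 5→5, 6→4, 7→6, 8→3, 9→9.
So the one-line form is 2 1 7 8 5 4 6 3 9.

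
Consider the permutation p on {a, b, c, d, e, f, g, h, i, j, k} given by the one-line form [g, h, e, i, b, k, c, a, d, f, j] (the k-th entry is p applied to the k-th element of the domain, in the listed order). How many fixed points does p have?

No element satisfies p(x) = x, so there are 0 fixed points.

0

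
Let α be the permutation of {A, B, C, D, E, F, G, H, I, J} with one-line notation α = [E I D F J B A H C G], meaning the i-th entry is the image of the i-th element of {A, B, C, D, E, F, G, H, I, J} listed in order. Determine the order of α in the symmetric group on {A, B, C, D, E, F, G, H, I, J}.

20

The disjoint-cycle form of α has cycle lengths 5, 4, 1.
The order is lcm(5, 4) = 20.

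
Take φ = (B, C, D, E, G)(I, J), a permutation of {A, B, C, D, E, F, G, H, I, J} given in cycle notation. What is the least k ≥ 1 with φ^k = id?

The cycle type of φ is (5, 2, 1, 1, 1).
The order of φ is the least common multiple of its cycle lengths: lcm(5, 2) = 10.

10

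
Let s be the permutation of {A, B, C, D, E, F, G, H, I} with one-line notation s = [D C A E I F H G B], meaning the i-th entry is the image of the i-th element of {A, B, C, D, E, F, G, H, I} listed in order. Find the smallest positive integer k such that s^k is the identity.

6

Writing s as disjoint cycles, the cycle lengths are 6, 2, 1.
The order of s is the least common multiple of its cycle lengths: lcm(6, 2) = 6.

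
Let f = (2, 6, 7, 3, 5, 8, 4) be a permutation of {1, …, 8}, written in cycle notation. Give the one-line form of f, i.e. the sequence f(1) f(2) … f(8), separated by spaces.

1 6 5 2 8 7 3 4

Image by image: 1→1, 2→6, 3→5, 4→2, 5→8, 6→7, 7→3, 8→4.
So the one-line form is 1 6 5 2 8 7 3 4.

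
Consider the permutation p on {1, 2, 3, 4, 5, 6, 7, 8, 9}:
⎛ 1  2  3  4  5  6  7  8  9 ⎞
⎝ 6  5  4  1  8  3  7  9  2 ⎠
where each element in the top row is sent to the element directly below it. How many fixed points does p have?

1

The fixed points (elements with p(x) = x) are {7}, so there is 1.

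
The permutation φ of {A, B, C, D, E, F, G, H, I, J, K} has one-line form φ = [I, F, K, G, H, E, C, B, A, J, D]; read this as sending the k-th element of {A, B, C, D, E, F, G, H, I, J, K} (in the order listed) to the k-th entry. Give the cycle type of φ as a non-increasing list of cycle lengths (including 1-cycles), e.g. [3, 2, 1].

The disjoint cycles are (A, I)(B, F, E, H)(C, K, D, G)(J), with lengths 4, 4, 2, 1 in non-increasing order.

[4, 4, 2, 1]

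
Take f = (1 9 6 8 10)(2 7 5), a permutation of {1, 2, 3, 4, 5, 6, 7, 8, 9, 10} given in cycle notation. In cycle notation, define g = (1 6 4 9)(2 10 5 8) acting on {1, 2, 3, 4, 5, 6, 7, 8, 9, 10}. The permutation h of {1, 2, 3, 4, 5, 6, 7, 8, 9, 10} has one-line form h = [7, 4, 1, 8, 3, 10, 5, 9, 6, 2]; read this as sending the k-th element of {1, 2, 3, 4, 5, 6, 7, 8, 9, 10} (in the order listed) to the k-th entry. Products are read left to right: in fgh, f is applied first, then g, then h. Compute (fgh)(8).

3

(fgh)(8) = h(g(f(8))). f(8) = 10, then g(10) = 5, then h(5) = 3, so the result is 3.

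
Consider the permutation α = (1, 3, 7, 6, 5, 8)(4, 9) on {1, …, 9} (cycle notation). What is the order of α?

6

The disjoint cycles have lengths 6, 2, 1.
The order is lcm(6, 2) = 6.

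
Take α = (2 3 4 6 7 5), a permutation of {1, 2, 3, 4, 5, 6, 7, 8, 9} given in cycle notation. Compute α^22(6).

3

6 lies in the 6-cycle (2 3 4 6 7 5).
Since the cycle has length 6, α^22 acts on it the same as α^4 (22 mod 6 = 4).
Stepping 4 places around the cycle: 6 → 7 → 5 → 2 → 3.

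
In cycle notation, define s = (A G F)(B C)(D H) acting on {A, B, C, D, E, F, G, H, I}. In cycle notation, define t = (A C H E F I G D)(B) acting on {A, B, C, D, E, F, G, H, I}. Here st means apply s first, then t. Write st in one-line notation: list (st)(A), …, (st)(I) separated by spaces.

For each element, apply s then t: A → G → D; B → C → H; C → B → B; D → H → E; E → E → F; F → A → C; G → F → I; H → D → A; I → I → G.
So st in one-line form is D H B E F C I A G.

D H B E F C I A G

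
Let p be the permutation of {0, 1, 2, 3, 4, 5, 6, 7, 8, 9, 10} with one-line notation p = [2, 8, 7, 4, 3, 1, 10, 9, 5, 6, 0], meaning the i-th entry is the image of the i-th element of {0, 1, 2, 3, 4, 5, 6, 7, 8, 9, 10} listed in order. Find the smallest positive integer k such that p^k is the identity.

6

Decomposing into disjoint cycles gives cycle lengths 6, 3, 2.
Since disjoint cycles commute, ord(p) = lcm(6, 3, 2) = 6.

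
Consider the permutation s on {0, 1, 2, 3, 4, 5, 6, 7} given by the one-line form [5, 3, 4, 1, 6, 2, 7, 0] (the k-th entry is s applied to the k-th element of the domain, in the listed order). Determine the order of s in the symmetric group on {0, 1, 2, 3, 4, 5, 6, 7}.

6

The disjoint-cycle form of s has cycle lengths 6, 2.
Since disjoint cycles commute, ord(s) = lcm(6, 2) = 6.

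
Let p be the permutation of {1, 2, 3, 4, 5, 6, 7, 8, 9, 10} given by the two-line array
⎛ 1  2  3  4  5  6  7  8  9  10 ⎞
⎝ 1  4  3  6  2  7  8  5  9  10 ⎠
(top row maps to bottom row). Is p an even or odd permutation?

odd

In disjoint-cycle form the cycle lengths are 6, 1, 1, 1, 1.
A cycle of length ℓ contributes ℓ−1 transpositions, so p is a product of 5 transpositions — odd.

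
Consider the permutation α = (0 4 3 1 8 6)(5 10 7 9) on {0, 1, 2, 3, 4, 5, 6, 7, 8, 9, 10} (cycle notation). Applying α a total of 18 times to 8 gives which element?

8 lies in the 6-cycle (0 4 3 1 8 6).
Powers repeat with period 6 on this cycle, and 18 mod 6 = 0, so α^18(8) = α^0(8).
So α^18(8) = 8.

8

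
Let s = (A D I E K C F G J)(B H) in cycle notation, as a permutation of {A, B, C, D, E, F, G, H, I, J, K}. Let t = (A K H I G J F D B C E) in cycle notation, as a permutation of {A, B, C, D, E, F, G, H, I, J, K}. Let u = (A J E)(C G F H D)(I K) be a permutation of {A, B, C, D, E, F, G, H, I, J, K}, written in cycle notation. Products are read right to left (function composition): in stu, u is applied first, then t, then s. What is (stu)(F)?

Apply the permutations in order: u(F) = H, then t(H) = I, then s(I) = E. So (stu)(F) = E.

E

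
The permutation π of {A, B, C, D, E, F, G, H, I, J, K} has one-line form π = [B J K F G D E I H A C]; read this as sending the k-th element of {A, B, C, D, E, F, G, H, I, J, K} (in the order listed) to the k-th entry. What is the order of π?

Decomposing into disjoint cycles gives cycle lengths 3, 2, 2, 2, 2.
The order of π is the least common multiple of its cycle lengths: lcm(3, 2, 2, 2, 2) = 6.

6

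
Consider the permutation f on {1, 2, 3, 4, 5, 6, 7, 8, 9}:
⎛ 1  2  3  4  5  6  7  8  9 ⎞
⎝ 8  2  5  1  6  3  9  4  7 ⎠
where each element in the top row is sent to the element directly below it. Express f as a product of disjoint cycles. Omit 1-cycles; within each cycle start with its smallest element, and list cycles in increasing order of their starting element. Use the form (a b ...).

(1 8 4)(3 5 6)(7 9)

Iterating f from 1 gives 1 → 8 → 4 → 1; that is the 3-cycle (1 8 4).
Continuing from each remaining unvisited element yields (1 8 4)(3 5 6)(7 9).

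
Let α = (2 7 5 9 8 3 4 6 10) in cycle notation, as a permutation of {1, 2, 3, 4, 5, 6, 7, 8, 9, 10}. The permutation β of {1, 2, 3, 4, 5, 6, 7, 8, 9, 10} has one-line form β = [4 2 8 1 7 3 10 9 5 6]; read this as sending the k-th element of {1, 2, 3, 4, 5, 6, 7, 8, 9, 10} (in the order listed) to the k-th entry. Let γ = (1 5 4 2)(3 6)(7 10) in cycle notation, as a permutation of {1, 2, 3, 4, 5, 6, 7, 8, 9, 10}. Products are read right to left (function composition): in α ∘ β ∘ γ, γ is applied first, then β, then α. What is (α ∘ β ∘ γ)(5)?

Apply the permutations in order: γ(5) = 4, then β(4) = 1, then α(1) = 1. So (α ∘ β ∘ γ)(5) = 1.

1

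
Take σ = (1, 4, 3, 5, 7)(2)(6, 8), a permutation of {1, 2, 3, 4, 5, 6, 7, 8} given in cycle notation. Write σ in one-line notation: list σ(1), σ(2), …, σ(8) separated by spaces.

Each element maps to the next entry in its cycle (wrapping to the front): 1↦4, 2↦2, 3↦5, 4↦3, 5↦7, 6↦8, 7↦1, 8↦6.
Listing these in domain order gives 4 2 5 3 7 8 1 6.

4 2 5 3 7 8 1 6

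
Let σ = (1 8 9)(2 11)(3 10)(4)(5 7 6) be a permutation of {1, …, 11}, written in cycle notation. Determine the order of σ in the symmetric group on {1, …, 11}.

6

The cycle type of σ is (3, 3, 2, 2, 1).
Since disjoint cycles commute, ord(σ) = lcm(3, 3, 2, 2) = 6.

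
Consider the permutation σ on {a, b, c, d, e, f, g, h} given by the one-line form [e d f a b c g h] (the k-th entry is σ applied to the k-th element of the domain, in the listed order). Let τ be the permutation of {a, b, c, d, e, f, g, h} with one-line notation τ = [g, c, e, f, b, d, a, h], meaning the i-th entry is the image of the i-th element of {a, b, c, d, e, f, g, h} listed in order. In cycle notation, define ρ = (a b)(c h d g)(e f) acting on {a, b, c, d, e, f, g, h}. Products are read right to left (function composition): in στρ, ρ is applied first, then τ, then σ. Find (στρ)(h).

(στρ)(h) = σ(τ(ρ(h))). ρ(h) = d, then τ(d) = f, then σ(f) = c, so the result is c.

c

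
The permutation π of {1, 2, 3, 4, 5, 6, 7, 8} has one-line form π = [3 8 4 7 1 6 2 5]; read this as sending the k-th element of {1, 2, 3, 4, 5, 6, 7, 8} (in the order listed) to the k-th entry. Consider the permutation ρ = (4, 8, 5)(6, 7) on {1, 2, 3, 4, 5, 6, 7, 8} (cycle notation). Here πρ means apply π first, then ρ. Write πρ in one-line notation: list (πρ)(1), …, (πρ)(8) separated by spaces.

3 5 8 6 1 7 2 4

Chase each element through π then ρ: 1 → 3 → 3; 2 → 8 → 5; 3 → 4 → 8; 4 → 7 → 6; 5 → 1 → 1; 6 → 6 → 7; 7 → 2 → 2; 8 → 5 → 4.
So πρ in one-line form is 3 5 8 6 1 7 2 4.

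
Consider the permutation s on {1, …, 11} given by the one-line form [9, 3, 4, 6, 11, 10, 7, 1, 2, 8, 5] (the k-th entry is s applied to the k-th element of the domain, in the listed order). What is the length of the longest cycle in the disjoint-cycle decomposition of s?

Decomposing into disjoint cycles gives (1 9 2 3 4 6 10 8)(5 11); the longest has length 8.

8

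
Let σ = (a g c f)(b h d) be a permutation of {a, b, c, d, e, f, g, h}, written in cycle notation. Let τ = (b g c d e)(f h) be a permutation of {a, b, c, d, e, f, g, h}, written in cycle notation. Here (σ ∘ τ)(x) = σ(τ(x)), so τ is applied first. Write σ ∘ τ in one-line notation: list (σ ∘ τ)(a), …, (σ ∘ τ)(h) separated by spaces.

For each element, apply τ then σ: a → a → g; b → g → c; c → d → b; d → e → e; e → b → h; f → h → d; g → c → f; h → f → a.
Collecting the images, σ ∘ τ = [g c b e h d f a].

g c b e h d f a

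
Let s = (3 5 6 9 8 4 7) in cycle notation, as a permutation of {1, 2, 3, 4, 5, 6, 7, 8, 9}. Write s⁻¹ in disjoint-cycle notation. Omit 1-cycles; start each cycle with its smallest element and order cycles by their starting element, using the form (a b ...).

(3 7 4 8 9 6 5)

The inverse reverses each cycle.
After reversing and putting each cycle's least element first, s⁻¹ = (3 7 4 8 9 6 5).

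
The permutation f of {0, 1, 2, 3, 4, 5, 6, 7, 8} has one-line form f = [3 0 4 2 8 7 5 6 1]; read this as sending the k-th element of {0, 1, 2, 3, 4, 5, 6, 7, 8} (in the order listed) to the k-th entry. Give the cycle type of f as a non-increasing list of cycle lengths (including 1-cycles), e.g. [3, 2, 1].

The disjoint cycles are (0 3 2 4 8 1)(5 7 6), with lengths 6, 3 in non-increasing order.

[6, 3]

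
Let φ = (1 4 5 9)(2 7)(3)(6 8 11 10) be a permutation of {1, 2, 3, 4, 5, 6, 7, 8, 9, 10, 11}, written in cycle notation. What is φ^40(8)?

8 lies in the 4-cycle (6 8 11 10).
Powers repeat with period 4 on this cycle, and 40 mod 4 = 0, so φ^40(8) = φ^0(8).
So φ^40(8) = 8.

8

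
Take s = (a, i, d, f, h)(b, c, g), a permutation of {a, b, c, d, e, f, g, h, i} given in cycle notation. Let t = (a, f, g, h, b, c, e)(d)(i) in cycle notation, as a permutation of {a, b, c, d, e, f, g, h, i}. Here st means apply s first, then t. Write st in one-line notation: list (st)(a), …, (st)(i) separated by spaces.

i e h g a b c f d

(st)(x) = t(s(x)). Computing each image: t(s(a)) = t(i) = i, t(s(b)) = t(c) = e, t(s(c)) = t(g) = h, t(s(d)) = t(f) = g, t(s(e)) = t(e) = a, t(s(f)) = t(h) = b, t(s(g)) = t(b) = c, t(s(h)) = t(a) = f, t(s(i)) = t(d) = d.
Hence st = [i e h g a b c f d].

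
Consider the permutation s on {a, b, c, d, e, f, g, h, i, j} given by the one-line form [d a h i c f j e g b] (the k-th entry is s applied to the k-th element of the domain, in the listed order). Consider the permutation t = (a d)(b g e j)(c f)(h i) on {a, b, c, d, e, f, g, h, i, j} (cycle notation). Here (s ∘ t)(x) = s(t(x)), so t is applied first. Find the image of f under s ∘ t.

t(f) = c, then s(c) = h; composing gives (s ∘ t)(f) = h.

h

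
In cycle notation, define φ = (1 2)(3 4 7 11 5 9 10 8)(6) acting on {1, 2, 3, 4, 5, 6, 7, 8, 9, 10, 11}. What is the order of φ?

8

The disjoint cycles have lengths 8, 2, 1.
The order is lcm(8, 2) = 8.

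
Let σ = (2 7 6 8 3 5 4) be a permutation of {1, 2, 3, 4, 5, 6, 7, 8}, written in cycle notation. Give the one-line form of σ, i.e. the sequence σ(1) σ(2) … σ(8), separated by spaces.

Reading each image from the cycles: 1↦1, 2↦7, 3↦5, 4↦2, 5↦4, 6↦8, 7↦6, 8↦3.
So the one-line form is 1 7 5 2 4 8 6 3.

1 7 5 2 4 8 6 3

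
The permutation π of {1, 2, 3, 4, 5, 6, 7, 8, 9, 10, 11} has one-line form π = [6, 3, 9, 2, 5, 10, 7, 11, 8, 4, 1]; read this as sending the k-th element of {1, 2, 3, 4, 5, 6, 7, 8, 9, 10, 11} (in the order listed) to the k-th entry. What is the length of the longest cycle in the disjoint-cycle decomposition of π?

9

Decomposing into disjoint cycles gives (1 6 10 4 2 3 9 8 11); the longest has length 9.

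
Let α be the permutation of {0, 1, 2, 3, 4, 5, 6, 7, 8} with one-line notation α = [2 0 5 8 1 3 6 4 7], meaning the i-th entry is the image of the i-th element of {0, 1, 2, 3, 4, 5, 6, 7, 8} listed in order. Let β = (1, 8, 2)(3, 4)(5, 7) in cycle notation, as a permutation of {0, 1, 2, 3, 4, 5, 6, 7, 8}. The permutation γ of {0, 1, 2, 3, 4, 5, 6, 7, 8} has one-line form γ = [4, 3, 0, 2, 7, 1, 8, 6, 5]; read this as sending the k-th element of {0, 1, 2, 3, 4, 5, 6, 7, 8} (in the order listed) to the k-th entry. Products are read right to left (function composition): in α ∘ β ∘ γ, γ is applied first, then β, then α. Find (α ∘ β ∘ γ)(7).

6

Chase 7: γ(7) = 6; β(6) = 6; α(6) = 6. Hence (α ∘ β ∘ γ)(7) = 6.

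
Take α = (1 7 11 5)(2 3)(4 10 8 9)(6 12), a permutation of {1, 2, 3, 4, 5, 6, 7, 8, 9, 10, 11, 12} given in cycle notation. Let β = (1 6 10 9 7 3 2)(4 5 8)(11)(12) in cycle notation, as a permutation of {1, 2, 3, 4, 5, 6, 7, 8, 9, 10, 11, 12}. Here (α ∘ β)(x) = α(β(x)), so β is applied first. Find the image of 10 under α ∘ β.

(α ∘ β)(10) = α(β(10)). β(10) = 9, then α(9) = 4. So (α ∘ β)(10) = 4.

4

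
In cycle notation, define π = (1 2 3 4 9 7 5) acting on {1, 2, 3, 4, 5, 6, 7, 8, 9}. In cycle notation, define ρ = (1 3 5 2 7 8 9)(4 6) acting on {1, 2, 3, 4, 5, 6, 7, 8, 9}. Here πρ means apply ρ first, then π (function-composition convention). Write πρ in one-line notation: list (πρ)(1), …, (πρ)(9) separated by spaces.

4 5 1 6 3 9 8 7 2

Chase each element through ρ then π: 1 → 3 → 4; 2 → 7 → 5; 3 → 5 → 1; 4 → 6 → 6; 5 → 2 → 3; 6 → 4 → 9; 7 → 8 → 8; 8 → 9 → 7; 9 → 1 → 2.
So πρ in one-line form is 4 5 1 6 3 9 8 7 2.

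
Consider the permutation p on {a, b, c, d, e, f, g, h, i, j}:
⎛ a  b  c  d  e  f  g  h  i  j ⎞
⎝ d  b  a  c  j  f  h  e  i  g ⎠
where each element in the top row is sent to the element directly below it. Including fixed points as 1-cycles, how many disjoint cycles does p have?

5

The cycle decomposition is (a d c)(b)(e j g h)(f)(i), which has 5 cycles (counting 1-cycles).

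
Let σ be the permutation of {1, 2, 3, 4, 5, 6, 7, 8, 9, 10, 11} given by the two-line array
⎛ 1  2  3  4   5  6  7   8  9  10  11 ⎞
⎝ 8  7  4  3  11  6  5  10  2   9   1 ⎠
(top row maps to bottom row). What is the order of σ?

The disjoint-cycle form of σ has cycle lengths 8, 2, 1.
The order of σ is the least common multiple of its cycle lengths: lcm(8, 2) = 8.

8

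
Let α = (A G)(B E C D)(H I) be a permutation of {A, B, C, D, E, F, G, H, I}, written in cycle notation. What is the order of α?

4

The disjoint cycles have lengths 4, 2, 2, 1.
The order is lcm(4, 2, 2) = 4.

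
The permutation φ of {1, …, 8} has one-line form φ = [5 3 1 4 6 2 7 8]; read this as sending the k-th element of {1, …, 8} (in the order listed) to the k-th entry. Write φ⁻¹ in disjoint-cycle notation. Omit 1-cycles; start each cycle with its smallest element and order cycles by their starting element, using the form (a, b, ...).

(1, 3, 2, 6, 5)

The cycle decomposition of φ is (1, 5, 6, 2, 3).
Reversing each cycle (and rotating so the smallest element leads) gives φ⁻¹ = (1, 3, 2, 6, 5).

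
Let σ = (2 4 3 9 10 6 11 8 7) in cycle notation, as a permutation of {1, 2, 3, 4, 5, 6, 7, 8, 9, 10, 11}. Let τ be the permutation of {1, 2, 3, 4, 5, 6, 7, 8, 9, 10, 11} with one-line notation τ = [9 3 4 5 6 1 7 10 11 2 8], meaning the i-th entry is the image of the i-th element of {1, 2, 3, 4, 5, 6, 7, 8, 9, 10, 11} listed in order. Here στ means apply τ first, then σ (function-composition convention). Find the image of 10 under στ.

First apply τ: τ(10) = 2, then σ(2) = 4. Thus (στ)(10) = 4.

4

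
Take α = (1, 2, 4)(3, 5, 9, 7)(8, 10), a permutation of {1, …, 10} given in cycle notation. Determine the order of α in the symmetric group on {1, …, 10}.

12

The cycle type of α is (4, 3, 2, 1).
The order is lcm(4, 3, 2) = 12.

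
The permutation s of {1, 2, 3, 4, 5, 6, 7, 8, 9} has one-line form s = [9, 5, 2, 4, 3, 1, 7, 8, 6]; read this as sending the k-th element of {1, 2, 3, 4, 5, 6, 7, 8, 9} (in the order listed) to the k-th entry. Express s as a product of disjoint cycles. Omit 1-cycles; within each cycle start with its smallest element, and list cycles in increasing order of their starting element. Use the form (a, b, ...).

Iterating s from 1 gives 1 → 9 → 6 → 1; that is the 3-cycle (1, 9, 6).
Continuing from each remaining unvisited element yields (1, 9, 6)(2, 5, 3).

(1, 9, 6)(2, 5, 3)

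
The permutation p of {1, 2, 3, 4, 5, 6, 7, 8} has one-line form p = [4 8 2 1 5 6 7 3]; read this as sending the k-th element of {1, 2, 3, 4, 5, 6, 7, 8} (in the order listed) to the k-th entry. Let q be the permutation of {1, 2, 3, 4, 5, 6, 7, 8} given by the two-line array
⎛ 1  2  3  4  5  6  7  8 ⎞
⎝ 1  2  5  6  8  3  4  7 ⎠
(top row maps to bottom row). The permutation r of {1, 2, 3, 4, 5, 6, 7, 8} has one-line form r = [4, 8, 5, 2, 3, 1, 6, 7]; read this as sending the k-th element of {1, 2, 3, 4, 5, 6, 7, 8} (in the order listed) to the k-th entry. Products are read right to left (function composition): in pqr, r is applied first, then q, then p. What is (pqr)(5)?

Apply the permutations in order: r(5) = 3, then q(3) = 5, then p(5) = 5. So (pqr)(5) = 5.

5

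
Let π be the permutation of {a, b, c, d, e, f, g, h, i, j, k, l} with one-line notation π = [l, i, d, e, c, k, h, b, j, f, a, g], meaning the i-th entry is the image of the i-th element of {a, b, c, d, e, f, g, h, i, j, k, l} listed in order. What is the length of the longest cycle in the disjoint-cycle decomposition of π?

Decomposing into disjoint cycles gives (a, l, g, h, b, i, j, f, k)(c, d, e); the longest has length 9.

9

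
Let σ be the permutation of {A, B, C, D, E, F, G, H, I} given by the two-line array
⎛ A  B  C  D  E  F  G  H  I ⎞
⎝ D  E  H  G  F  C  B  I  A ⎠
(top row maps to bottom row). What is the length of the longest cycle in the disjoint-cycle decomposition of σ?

9

Decomposing into disjoint cycles gives (A, D, G, B, E, F, C, H, I); the longest has length 9.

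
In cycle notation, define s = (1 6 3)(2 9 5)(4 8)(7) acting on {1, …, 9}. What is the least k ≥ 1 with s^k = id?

The cycle type of s is (3, 3, 2, 1).
Since disjoint cycles commute, ord(s) = lcm(3, 3, 2) = 6.

6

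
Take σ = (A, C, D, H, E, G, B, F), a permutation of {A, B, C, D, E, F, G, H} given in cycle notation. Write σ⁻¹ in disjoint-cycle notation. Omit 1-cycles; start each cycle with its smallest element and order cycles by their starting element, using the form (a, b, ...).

(A, F, B, G, E, H, D, C)

The inverse reverses each cycle.
After reversing and putting each cycle's least element first, σ⁻¹ = (A, F, B, G, E, H, D, C).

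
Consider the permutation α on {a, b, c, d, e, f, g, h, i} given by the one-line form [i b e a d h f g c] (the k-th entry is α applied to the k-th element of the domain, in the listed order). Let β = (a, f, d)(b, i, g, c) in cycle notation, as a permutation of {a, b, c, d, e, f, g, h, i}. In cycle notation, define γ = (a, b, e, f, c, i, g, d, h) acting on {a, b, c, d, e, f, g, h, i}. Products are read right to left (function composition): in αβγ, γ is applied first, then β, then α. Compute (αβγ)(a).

Apply the permutations in order: γ(a) = b, then β(b) = i, then α(i) = c. So (αβγ)(a) = c.

c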